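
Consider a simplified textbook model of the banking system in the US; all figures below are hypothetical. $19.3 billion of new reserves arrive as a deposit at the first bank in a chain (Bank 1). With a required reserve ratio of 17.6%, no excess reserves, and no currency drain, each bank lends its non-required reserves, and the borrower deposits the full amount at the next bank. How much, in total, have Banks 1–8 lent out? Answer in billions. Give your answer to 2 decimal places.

Bank i lends (1 − rr)^i of the original deposit: Bank 1 lends 19.3·0.8240 = 15.9032, Bank 2 lends 19.3·0.8240² ≈ 13.1042, and so on.
Summing a geometric series: total = 19.3·[0.8240·(1 − 0.8240^8) / (1 − 0.8240)] ≈ 71.1552 billion.

$71.16 billion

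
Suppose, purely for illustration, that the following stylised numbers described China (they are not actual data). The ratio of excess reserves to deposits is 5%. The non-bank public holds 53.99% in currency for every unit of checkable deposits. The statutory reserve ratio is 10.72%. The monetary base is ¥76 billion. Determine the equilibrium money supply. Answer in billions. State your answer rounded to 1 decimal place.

¥167.9 billion

The money multiplier is m = (1 + c) / (rr + e + c) = (1 + 0.5399) / (0.1072 + 0.05 + 0.5399) ≈ 2.2090.
So M = m × MB = 2.2090 × 76 = 167.884 billion.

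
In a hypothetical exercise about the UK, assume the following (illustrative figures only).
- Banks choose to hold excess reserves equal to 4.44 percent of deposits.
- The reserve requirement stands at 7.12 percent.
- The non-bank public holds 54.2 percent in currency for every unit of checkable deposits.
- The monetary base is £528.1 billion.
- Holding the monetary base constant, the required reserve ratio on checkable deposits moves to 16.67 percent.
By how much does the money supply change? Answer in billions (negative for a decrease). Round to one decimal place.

Initially m₁ = (1 + 0.542) / (0.0712 + 0.0444 + 0.542) ≈ 2.34489, so M₁ = 2.34489 × 528.1 ≈ 1238.3364 billion.
After the change m₂ = (1 + 0.542) / (0.1667 + 0.0444 + 0.542) ≈ 2.04754, so M₂ = 2.04754 × 528.1 ≈ 1081.3059 billion.
ΔM = M₂ − M₁ = 1081.3059 − 1238.3364 = -157.0305 billion.

-157.0 billion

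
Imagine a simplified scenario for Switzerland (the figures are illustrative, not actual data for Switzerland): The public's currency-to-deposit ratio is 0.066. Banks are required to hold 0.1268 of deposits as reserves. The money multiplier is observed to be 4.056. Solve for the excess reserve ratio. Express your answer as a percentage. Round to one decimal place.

Using m = 4.056. Since m = (1 + c)/(c + rr + e), the denominator satisfies c + rr + e = (1 + c)/m = (1 + 0.066) / 4.056 ≈ 0.262821.
With c = 0.066 and rr = 0.1268, the excess reserve ratio is 0.262821 − 0.066 − 0.1268 = 0.070021.

7.0%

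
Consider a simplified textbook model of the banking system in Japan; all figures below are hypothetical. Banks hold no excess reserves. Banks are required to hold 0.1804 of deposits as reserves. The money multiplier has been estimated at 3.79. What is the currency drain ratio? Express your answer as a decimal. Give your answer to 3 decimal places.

0.113

Using m = 3.79. From m = (1 + c)/(c + rr + e), rearranging gives 1 + c = m·(c + rr + e), so c·(1 − m) = m·(rr + e) − 1.
Hence c = [m·(rr + e) − 1]/(1 − m) = [3.79 × (0.1804 + 0) − 1] / (1 − 3.79) ≈ 0.113363.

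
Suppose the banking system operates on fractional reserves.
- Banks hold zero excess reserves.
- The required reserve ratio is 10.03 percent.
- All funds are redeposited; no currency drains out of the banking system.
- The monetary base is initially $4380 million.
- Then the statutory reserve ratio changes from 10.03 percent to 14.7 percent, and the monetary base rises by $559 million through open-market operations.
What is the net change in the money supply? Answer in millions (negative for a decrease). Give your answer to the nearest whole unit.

-10070 million

Before: m₁ = 1 / (0.1003) ≈ 9.97009, MB₁ = 4380, so M₁ = 9.97009 × 4380 = 43668.9942 million.
After: m₂ = 1 / (0.147) ≈ 6.80272, MB₂ = 4380 + 559 = 4939, so M₂ = 6.80272 × 4939 ≈ 33598.6341 million.
ΔM = M₂ − M₁ = 33598.6341 − 43668.9942 = -10070.3601 million.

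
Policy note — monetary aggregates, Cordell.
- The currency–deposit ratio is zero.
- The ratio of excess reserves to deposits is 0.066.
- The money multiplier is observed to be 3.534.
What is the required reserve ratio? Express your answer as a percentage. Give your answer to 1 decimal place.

Using m = 3.534. Since m = (1 + c)/(c + rr + e), the denominator satisfies c + rr + e = (1 + c)/m = (1 + 0) / 3.534 ≈ 0.282965.
With c = 0 and e = 0.066, the required reserve ratio is 0.282965 − 0 − 0.066 = 0.216965.

21.7%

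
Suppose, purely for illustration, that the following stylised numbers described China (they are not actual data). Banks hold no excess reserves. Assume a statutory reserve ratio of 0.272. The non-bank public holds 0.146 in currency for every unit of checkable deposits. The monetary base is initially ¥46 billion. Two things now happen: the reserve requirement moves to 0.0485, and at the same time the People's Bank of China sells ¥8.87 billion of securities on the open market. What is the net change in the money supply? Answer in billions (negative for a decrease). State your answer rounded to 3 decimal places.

Before: m₁ = (1 + 0.146) / (0.272 + 0.146) ≈ 2.741627, MB₁ = 46, so M₁ = 2.741627 × 46 ≈ 126.1148 billion.
After: m₂ = (1 + 0.146) / (0.0485 + 0.146) ≈ 5.892031, MB₂ = 46 − 8.87 = 37.13, so M₂ = 5.892031 × 37.13 ≈ 218.7711 billion.
ΔM = M₂ − M₁ = 218.7711 − 126.1148 = 92.6563 billion.

¥92.656 billion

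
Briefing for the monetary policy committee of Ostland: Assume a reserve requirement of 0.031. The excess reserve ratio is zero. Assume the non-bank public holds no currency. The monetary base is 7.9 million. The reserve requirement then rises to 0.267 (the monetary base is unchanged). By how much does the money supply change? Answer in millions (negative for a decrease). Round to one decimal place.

-225.3 million

Initially m₁ = 1 / (0.031) ≈ 32.2581, so M₁ = 32.2581 × 7.9 ≈ 254.839 million.
After the change m₂ = 1 / (0.267) ≈ 3.7453, so M₂ = 3.7453 × 7.9 ≈ 29.5879 million.
ΔM = M₂ − M₁ = 29.5879 − 254.839 = -225.2511 million.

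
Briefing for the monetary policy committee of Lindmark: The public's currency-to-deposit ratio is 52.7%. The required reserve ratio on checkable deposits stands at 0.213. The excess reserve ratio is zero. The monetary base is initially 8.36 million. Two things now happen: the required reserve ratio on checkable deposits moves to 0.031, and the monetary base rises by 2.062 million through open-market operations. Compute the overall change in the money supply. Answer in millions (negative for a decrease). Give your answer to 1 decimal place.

11.3 million

Before: m₁ = (1 + 0.527) / (0.213 + 0.527) ≈ 2.0635, MB₁ = 8.36, so M₁ = 2.0635 × 8.36 ≈ 17.2509 million.
After: m₂ = (1 + 0.527) / (0.031 + 0.527) ≈ 2.7366, MB₂ = 8.36 + 2.062 = 10.422, so M₂ = 2.7366 × 10.422 ≈ 28.5208 million.
ΔM = M₂ − M₁ = 28.5208 − 17.2509 = 11.2699 million.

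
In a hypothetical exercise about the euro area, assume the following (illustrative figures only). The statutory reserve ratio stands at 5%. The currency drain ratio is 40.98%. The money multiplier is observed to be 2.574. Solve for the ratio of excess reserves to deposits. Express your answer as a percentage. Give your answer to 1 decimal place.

8.8%

Using m = 2.574. Since m = (1 + c)/(c + rr + e), the denominator satisfies c + rr + e = (1 + c)/m = (1 + 0.4098) / 2.574 ≈ 0.547708.
With c = 0.4098 and rr = 0.05, the ratio of excess reserves to deposits is 0.547708 − 0.4098 − 0.05 = 0.087908.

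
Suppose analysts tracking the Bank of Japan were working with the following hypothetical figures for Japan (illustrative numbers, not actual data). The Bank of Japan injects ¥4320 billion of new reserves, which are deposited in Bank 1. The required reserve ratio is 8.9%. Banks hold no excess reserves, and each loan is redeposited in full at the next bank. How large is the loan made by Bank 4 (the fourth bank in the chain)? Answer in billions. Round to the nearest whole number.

¥2975 billion

Each bank lends a fraction (1 − rr) = 0.9110 of the deposit it receives, so Bank 4 receives 4320·0.9110^3 and lends 4320·0.9110^4 ≈ 2975.4815 billion.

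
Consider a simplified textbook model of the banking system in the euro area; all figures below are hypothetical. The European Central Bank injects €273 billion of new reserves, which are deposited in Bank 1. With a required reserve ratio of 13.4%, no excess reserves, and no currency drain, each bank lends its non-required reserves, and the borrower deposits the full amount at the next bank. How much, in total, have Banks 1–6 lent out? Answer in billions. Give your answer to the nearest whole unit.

€1020 billion

Bank i lends (1 − rr)^i of the original deposit: Bank 1 lends 273·0.8660 = 236.4180, Bank 2 lends 273·0.8660² ≈ 204.7380, and so on.
Summing a geometric series: total = 273·[0.8660·(1 − 0.8660^6) / (1 − 0.8660)] ≈ 1020.1247 billion.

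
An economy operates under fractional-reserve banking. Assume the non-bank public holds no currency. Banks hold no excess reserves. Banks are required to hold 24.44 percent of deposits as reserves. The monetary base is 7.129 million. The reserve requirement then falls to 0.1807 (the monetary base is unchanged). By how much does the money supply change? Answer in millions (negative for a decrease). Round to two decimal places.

10.28 million

Initially m₁ = 1 / (0.2444) ≈ 4.0917, so M₁ = 4.0917 × 7.129 ≈ 29.1697 million.
After the change m₂ = 1 / (0.1807) ≈ 5.5340, so M₂ = 5.5340 × 7.129 ≈ 39.4519 million.
ΔM = M₂ − M₁ = 39.4519 − 29.1697 = 10.2822 million.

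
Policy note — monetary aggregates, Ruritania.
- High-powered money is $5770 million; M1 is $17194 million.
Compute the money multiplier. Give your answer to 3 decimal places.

The money multiplier is m = M / MB = 17194 / 5770 ≈ 2.97990.

2.980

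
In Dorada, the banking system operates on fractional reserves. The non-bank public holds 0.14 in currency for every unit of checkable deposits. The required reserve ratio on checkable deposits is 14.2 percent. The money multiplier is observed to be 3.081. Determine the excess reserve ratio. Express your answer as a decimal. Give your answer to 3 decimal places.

Using m = 3.081. Since m = (1 + c)/(c + rr + e), the denominator satisfies c + rr + e = (1 + c)/m = (1 + 0.14) / 3.081 ≈ 0.370010.
With c = 0.14 and rr = 0.142, the excess reserve ratio is 0.370010 − 0.14 − 0.142 = 0.08801.

0.088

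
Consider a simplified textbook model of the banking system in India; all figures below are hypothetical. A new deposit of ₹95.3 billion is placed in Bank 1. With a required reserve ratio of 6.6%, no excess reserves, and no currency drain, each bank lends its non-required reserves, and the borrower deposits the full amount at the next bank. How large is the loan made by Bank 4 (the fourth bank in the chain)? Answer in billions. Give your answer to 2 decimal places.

₹72.52 billion

Each bank lends a fraction (1 − rr) = 0.9340 of the deposit it receives, so Bank 4 receives 95.3·0.9340^3 and lends 95.3·0.9340^4 ≈ 72.5238 billion.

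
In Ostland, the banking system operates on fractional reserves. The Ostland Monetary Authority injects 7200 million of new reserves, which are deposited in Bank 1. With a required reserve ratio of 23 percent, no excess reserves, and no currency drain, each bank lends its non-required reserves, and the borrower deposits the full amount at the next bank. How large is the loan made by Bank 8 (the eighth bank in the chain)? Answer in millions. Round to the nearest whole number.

Each bank lends a fraction (1 − rr) = 0.7700 of the deposit it receives, so Bank 8 receives 7200·0.7700^7 and lends 7200·0.7700^8 ≈ 889.7301 million.

890 million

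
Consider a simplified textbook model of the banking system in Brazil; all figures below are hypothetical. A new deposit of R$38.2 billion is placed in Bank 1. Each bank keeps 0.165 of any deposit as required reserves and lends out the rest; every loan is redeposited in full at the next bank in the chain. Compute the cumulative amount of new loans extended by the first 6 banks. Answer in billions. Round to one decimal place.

R$127.8 billion

Bank i lends (1 − rr)^i of the original deposit: Bank 1 lends 38.2·0.8350 = 31.8970, Bank 2 lends 38.2·0.8350² ≈ 26.6340, and so on.
Summing a geometric series: total = 38.2·[0.8350·(1 − 0.8350^6) / (1 − 0.8350)] ≈ 127.7935 billion.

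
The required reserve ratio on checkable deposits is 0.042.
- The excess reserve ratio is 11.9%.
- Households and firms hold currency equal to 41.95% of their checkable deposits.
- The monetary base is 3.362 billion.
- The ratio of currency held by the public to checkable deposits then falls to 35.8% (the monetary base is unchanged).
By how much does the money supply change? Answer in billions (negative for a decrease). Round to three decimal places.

0.576 billion

Initially m₁ = (1 + 0.4195) / (0.042 + 0.119 + 0.4195) ≈ 2.44531, so M₁ = 2.44531 × 3.362 ≈ 8.2211 billion.
After the change m₂ = (1 + 0.358) / (0.042 + 0.119 + 0.358) ≈ 2.61657, so M₂ = 2.61657 × 3.362 ≈ 8.7969 billion.
ΔM = M₂ − M₁ = 8.7969 − 8.2211 = 0.5758 billion.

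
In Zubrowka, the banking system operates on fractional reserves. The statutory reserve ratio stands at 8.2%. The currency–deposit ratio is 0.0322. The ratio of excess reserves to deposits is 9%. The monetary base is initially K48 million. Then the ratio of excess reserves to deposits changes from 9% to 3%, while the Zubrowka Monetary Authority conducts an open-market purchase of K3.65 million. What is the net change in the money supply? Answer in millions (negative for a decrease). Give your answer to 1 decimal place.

K127.1 million

Before: m₁ = (1 + 0.0322) / (0.082 + 0.09 + 0.0322) ≈ 5.0548, MB₁ = 48, so M₁ = 5.0548 × 48 = 242.6304 million.
After: m₂ = (1 + 0.0322) / (0.082 + 0.03 + 0.0322) ≈ 7.1581, MB₂ = 48 + 3.65 = 51.65, so M₂ = 7.1581 × 51.65 ≈ 369.7159 million.
ΔM = M₂ − M₁ = 369.7159 − 242.6304 = 127.0855 million.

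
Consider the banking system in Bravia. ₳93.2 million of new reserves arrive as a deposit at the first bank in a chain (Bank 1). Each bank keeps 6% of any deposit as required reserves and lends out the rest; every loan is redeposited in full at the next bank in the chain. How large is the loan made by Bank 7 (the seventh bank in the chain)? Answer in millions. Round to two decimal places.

Each bank lends a fraction (1 − rr) = 0.9400 of the deposit it receives, so Bank 7 receives 93.2·0.9400^6 and lends 93.2·0.9400^7 ≈ 60.4381 million.

₳60.44 million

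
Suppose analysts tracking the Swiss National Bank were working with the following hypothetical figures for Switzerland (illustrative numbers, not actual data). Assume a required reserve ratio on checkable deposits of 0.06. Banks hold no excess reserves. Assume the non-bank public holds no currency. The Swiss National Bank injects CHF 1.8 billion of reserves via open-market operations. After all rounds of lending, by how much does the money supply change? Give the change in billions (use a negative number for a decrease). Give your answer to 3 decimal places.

CHF 30.000 billion

The simple money multiplier is m = 1/rr = 1/0.06 ≈ 16.66667.
An open-market purchase increases the monetary base by 1.8 billion, so ΔM = m × ΔMB = 16.66667 × 1.8 ≈ 30 billion.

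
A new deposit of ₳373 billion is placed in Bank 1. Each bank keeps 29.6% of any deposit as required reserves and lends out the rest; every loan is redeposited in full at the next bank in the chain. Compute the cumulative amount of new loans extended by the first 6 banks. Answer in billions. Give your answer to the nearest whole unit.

₳779 billion

Bank i lends (1 − rr)^i of the original deposit: Bank 1 lends 373·0.7040 = 262.5920, Bank 2 lends 373·0.7040² ≈ 184.8648, and so on.
Summing a geometric series: total = 373·[0.7040·(1 − 0.7040^6) / (1 − 0.7040)] ≈ 779.1346 billion.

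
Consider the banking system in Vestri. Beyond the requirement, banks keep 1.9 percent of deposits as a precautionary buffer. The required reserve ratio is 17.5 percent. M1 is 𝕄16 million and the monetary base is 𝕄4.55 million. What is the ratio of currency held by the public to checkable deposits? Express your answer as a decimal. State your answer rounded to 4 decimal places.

0.1263

Using m = M/MB = 16/4.55 ≈ 3.516484. From m = (1 + c)/(c + rr + e), rearranging gives 1 + c = m·(c + rr + e), so c·(1 − m) = m·(rr + e) − 1.
Hence c = [m·(rr + e) − 1]/(1 − m) = [3.516484 × (0.175 + 0.019) − 1] / (1 − 3.516484) ≈ 0.126288.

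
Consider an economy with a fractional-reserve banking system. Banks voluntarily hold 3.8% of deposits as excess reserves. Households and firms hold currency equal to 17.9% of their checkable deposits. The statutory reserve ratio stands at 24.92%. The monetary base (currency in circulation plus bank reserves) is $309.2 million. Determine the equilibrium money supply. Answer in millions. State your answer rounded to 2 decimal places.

The money multiplier is m = (1 + c) / (rr + e + c) = (1 + 0.179) / (0.2492 + 0.038 + 0.179) ≈ 2.528958.
So M = m × MB = 2.528958 × 309.2 ≈ 781.9538 million.

$781.95 million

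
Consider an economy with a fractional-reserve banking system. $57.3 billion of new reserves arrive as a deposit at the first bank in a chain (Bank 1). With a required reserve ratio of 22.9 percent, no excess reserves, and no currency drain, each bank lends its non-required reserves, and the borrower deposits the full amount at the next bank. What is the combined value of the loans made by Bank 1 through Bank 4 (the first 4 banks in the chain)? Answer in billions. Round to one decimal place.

$124.7 billion

Bank i lends (1 − rr)^i of the original deposit: Bank 1 lends 57.3·0.7710 = 44.1783, Bank 2 lends 57.3·0.7710² ≈ 34.0615, and so on.
Summing a geometric series: total = 57.3·[0.7710·(1 − 0.7710^4) / (1 − 0.7710)] ≈ 124.7487 billion.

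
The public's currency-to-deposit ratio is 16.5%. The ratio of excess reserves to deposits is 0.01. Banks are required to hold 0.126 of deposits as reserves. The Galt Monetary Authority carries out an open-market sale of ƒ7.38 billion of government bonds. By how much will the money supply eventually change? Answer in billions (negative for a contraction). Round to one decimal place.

-28.6 billion

The money multiplier is m = (1 + c) / (rr + e + c) = (1 + 0.165) / (0.126 + 0.01 + 0.165) ≈ 3.8704.
The sale removes 7.38 billion of base, so ΔM = m × ΔMB = 3.8704 × (−7.38) ≈ -28.5636 billion.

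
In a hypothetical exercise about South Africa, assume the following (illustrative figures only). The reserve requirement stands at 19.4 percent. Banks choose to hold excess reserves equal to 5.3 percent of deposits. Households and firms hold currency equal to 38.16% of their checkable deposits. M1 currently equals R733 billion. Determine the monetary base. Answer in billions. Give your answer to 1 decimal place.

The money multiplier is m = (1 + c) / (rr + e + c) = (1 + 0.3816) / (0.194 + 0.053 + 0.3816) ≈ 2.19790.
MB = M / m = 733 / 2.19790 ≈ 333.5002 billion.

R333.5 billion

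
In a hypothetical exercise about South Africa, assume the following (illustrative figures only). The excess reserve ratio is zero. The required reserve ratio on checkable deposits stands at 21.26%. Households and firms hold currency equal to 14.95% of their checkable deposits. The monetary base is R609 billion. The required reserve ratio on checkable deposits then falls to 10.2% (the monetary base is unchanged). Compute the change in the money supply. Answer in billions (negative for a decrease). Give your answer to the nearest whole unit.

Initially m₁ = (1 + 0.1495) / (0.2126 + 0.1495) ≈ 3.1745, so M₁ = 3.1745 × 609 = 1933.2705 billion.
After the change m₂ = (1 + 0.1495) / (0.102 + 0.1495) ≈ 4.5706, so M₂ = 4.5706 × 609 = 2783.4954 billion.
ΔM = M₂ − M₁ = 2783.4954 − 1933.2705 = 850.2249 billion.

R850 billion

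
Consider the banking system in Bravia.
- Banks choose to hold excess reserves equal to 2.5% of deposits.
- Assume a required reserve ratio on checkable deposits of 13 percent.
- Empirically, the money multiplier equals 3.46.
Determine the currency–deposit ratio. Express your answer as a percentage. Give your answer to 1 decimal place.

18.8%

Using m = 3.46. From m = (1 + c)/(c + rr + e), rearranging gives 1 + c = m·(c + rr + e), so c·(1 − m) = m·(rr + e) − 1.
Hence c = [m·(rr + e) − 1]/(1 − m) = [3.46 × (0.13 + 0.025) − 1] / (1 − 3.46) ≈ 0.188496.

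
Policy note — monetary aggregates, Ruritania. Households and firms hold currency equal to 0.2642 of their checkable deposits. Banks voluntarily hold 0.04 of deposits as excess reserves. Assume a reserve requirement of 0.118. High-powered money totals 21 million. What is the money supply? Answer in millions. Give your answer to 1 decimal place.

The money multiplier is m = (1 + c) / (rr + e + c) = (1 + 0.2642) / (0.118 + 0.04 + 0.2642) ≈ 2.9943.
So M = m × MB = 2.9943 × 21 = 62.8803 million.

62.9 million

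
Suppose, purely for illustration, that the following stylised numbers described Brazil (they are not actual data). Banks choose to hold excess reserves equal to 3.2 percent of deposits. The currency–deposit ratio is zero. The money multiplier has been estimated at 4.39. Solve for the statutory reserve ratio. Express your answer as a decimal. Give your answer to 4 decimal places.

Using m = 4.39. Since m = (1 + c)/(c + rr + e), the denominator satisfies c + rr + e = (1 + c)/m = (1 + 0) / 4.39 ≈ 0.227790.
With c = 0 and e = 0.032, the statutory reserve ratio is 0.227790 − 0 − 0.032 = 0.19579.

0.1958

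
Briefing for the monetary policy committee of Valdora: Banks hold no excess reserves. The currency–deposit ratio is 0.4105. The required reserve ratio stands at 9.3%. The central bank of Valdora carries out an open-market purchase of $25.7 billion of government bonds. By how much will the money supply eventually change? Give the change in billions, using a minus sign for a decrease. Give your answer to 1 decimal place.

The money multiplier is m = (1 + c) / (rr + c) = (1 + 0.4105) / (0.093 + 0.4105) ≈ 2.8014.
The purchase adds 25.7 billion of base, so ΔM = m × ΔMB = 2.8014 × (+25.7) ≈ 71.996 billion.

$72.0 billion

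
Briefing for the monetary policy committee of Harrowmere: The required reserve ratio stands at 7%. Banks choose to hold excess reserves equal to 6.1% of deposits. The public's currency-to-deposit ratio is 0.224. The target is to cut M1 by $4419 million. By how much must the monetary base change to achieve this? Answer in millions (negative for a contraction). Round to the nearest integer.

-1282 million

The money multiplier is m = (1 + c) / (rr + e + c) = (1 + 0.224) / (0.07 + 0.061 + 0.224) ≈ 3.44789.
ΔMB = ΔM / m = (−4419) / 3.44789 ≈ -1281.6534 million.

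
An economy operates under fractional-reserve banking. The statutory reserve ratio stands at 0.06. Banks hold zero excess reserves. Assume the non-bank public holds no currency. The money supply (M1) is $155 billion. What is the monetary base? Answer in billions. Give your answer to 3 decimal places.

With no currency drain and no excess reserves, the money multiplier is m = 1/rr = 1/0.06 ≈ 16.6666667.
The monetary base is MB = M / m = 155 / 16.6666667 ≈ 9.3 billion.

$9.300 billion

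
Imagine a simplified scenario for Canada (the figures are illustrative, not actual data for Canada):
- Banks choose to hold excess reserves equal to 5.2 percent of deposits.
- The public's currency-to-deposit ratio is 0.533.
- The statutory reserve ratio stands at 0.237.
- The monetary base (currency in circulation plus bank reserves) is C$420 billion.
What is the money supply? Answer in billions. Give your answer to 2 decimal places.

C$783.28 billion

The money multiplier is m = (1 + c) / (rr + e + c) = (1 + 0.533) / (0.237 + 0.052 + 0.533) ≈ 1.864964.
So M = m × MB = 1.864964 × 420 ≈ 783.2849 billion.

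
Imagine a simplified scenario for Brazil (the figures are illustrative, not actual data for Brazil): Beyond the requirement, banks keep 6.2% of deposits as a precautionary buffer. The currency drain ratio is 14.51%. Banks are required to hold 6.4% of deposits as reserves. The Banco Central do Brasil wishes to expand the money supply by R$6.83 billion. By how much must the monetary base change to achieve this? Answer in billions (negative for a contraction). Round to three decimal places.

R$1.617 billion

The money multiplier is m = (1 + c) / (rr + e + c) = (1 + 0.1451) / (0.064 + 0.062 + 0.1451) ≈ 4.22390.
ΔMB = ΔM / m = (+6.83) / 4.22390 ≈ 1.617 billion.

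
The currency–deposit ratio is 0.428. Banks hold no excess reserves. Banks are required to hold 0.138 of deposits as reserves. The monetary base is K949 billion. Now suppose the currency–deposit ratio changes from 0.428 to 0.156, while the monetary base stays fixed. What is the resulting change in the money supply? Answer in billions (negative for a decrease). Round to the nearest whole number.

K1337 billion

Initially m₁ = (1 + 0.428) / (0.138 + 0.428) ≈ 2.5230, so M₁ = 2.5230 × 949 = 2394.327 billion.
After the change m₂ = (1 + 0.156) / (0.138 + 0.156) ≈ 3.9320, so M₂ = 3.9320 × 949 = 3731.468 billion.
ΔM = M₂ − M₁ = 3731.468 − 2394.327 = 1337.141 billion.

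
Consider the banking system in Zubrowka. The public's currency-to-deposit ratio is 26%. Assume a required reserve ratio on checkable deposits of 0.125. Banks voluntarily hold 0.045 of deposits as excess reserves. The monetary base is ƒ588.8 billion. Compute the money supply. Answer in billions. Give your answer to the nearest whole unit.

ƒ1725 billion

The money multiplier is m = (1 + c) / (rr + e + c) = (1 + 0.26) / (0.125 + 0.045 + 0.26) ≈ 2.9302.
So M = m × MB = 2.9302 × 588.8 ≈ 1725.3018 billion.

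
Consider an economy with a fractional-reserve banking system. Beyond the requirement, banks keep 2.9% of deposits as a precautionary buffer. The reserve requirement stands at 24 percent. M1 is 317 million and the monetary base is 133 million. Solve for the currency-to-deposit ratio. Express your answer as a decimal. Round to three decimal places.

0.259

Using m = M/MB = 317/133 ≈ 2.383459. From m = (1 + c)/(c + rr + e), rearranging gives 1 + c = m·(c + rr + e), so c·(1 − m) = m·(rr + e) − 1.
Hence c = [m·(rr + e) − 1]/(1 − m) = [2.383459 × (0.24 + 0.029) − 1] / (1 − 2.383459) ≈ 0.259386.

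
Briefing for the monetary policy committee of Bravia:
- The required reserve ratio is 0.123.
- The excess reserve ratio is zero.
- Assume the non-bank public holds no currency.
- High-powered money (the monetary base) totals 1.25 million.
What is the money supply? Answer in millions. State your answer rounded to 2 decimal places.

With no currency drain or excess reserves, the money multiplier is m = 1/rr = 1/0.123 ≈ 8.1301.
Money supply M = m × MB = 8.1301 × 1.25 ≈ 10.1626 million.

10.16 million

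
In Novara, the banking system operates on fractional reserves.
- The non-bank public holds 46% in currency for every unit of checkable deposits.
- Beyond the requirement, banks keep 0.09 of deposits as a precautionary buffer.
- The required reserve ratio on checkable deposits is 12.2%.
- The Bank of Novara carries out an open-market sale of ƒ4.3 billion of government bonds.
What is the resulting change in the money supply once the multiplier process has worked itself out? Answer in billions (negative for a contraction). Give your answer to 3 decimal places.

The money multiplier is m = (1 + c) / (rr + e + c) = (1 + 0.46) / (0.122 + 0.09 + 0.46) ≈ 2.17262.
The sale removes 4.3 billion of base, so ΔM = m × ΔMB = 2.17262 × (−4.3) ≈ -9.3423 billion.

-9.342 billion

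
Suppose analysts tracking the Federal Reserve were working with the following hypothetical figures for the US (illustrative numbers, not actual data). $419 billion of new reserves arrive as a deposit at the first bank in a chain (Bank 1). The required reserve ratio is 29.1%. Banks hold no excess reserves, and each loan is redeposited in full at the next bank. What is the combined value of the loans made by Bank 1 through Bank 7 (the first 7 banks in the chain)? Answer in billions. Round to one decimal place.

$928.9 billion

Bank i lends (1 − rr)^i of the original deposit: Bank 1 lends 419·0.7090 = 297.0710, Bank 2 lends 419·0.7090² ≈ 210.6233, and so on.
Summing a geometric series: total = 419·[0.7090·(1 − 0.7090^7) / (1 − 0.7090)] ≈ 928.9254 billion.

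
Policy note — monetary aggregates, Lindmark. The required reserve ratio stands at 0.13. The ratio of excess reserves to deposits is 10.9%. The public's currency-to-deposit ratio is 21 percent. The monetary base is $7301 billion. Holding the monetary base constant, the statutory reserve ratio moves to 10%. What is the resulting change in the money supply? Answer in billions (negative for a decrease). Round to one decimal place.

Initially m₁ = (1 + 0.21) / (0.13 + 0.109 + 0.21) ≈ 2.694878, so M₁ = 2.694878 × 7301 ≈ 19675.3043 billion.
After the change m₂ = (1 + 0.21) / (0.1 + 0.109 + 0.21) ≈ 2.887828, so M₂ = 2.887828 × 7301 ≈ 21084.0322 billion.
ΔM = M₂ − M₁ = 21084.0322 − 19675.3043 = 1408.7279 billion.

$1408.7 billion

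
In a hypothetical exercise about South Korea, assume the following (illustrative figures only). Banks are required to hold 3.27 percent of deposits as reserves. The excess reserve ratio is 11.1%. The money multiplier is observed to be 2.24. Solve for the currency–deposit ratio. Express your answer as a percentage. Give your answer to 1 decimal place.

Using m = 2.24. From m = (1 + c)/(c + rr + e), rearranging gives 1 + c = m·(c + rr + e), so c·(1 − m) = m·(rr + e) − 1.
Hence c = [m·(rr + e) − 1]/(1 − m) = [2.24 × (0.0327 + 0.111) − 1] / (1 − 2.24) ≈ 0.546865.

54.7%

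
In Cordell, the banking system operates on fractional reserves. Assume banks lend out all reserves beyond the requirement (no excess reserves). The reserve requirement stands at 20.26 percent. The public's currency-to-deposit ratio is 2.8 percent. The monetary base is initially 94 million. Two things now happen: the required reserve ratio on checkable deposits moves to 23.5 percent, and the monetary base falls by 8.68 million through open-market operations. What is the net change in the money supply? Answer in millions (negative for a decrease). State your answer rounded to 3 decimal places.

-85.552 million

Before: m₁ = (1 + 0.028) / (0.2026 + 0.028) ≈ 4.457936, MB₁ = 94, so M₁ = 4.457936 × 94 ≈ 419.046 million.
After: m₂ = (1 + 0.028) / (0.235 + 0.028) ≈ 3.908745, MB₂ = 94 − 8.68 = 85.32, so M₂ = 3.908745 × 85.32 ≈ 333.4941 million.
ΔM = M₂ − M₁ = 333.4941 − 419.046 = -85.5519 million.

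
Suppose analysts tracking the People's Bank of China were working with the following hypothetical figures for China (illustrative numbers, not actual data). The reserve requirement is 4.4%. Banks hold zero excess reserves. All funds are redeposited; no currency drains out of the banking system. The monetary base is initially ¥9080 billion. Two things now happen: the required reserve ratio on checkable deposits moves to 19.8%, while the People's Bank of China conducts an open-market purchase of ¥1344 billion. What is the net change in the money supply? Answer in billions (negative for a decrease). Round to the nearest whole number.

Before: m₁ = 1 / (0.044) ≈ 22.727273, MB₁ = 9080, so M₁ = 22.727273 × 9080 ≈ 206363.6388 billion.
After: m₂ = 1 / (0.198) ≈ 5.050505, MB₂ = 9080 + 1344 = 10424, so M₂ = 5.050505 × 10424 ≈ 52646.4641 billion.
ΔM = M₂ − M₁ = 52646.4641 − 206363.6388 = -153717.1747 billion.

-153717 billion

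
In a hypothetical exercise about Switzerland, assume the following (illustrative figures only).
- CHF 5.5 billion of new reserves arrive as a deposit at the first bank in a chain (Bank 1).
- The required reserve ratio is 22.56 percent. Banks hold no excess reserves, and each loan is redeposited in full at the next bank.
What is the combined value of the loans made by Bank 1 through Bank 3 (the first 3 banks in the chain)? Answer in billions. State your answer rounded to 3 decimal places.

CHF 10.112 billion

Bank i lends (1 − rr)^i of the original deposit: Bank 1 lends 5.5·0.7744 = 4.2592, Bank 2 lends 5.5·0.7744² ≈ 3.2983, and so on.
Summing a geometric series: total = 5.5·[0.7744·(1 − 0.7744^3) / (1 − 0.7744)] ≈ 10.1117 billion.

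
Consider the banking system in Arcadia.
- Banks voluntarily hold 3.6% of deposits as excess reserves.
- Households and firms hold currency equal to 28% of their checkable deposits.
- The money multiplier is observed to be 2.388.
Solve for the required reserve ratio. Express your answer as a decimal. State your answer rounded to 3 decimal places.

Using m = 2.388. Since m = (1 + c)/(c + rr + e), the denominator satisfies c + rr + e = (1 + c)/m = (1 + 0.28) / 2.388 ≈ 0.536013.
With c = 0.28 and e = 0.036, the required reserve ratio is 0.536013 − 0.28 − 0.036 = 0.220013.

0.220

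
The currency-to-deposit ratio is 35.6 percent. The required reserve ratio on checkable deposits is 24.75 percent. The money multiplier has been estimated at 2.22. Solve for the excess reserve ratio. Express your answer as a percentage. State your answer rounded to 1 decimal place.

0.7%

Using m = 2.22. Since m = (1 + c)/(c + rr + e), the denominator satisfies c + rr + e = (1 + c)/m = (1 + 0.356) / 2.22 ≈ 0.610811.
With c = 0.356 and rr = 0.2475, the excess reserve ratio is 0.610811 − 0.356 − 0.2475 = 0.007311.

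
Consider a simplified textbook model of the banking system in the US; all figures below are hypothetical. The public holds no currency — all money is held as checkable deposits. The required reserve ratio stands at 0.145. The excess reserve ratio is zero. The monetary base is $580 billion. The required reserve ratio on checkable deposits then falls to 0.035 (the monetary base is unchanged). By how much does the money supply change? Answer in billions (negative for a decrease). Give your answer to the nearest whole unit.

$12571 billion

Initially m₁ = 1 / (0.145) ≈ 6.8966, so M₁ = 6.8966 × 580 = 4000.028 billion.
After the change m₂ = 1 / (0.035) ≈ 28.5714, so M₂ = 28.5714 × 580 = 16571.412 billion.
ΔM = M₂ − M₁ = 16571.412 − 4000.028 = 12571.384 billion.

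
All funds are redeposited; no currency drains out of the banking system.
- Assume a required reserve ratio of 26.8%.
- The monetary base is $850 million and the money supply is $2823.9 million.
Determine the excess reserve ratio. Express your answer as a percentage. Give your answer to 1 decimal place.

Using m = M/MB = 2823.9/850 ≈ 3.322235. Since m = (1 + c)/(c + rr + e), the denominator satisfies c + rr + e = (1 + c)/m = (1 + 0) / 3.322235 ≈ 0.301002.
With c = 0 and rr = 0.268, the excess reserve ratio is 0.301002 − 0 − 0.268 = 0.033002.

3.3%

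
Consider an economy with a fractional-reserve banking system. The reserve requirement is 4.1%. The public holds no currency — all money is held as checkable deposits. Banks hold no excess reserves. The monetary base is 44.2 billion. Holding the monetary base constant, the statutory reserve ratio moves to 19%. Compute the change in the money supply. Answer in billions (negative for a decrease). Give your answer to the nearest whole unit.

Initially m₁ = 1 / (0.041) ≈ 24.3902, so M₁ = 24.3902 × 44.2 ≈ 1078.0468 billion.
After the change m₂ = 1 / (0.19) ≈ 5.2632, so M₂ = 5.2632 × 44.2 ≈ 232.6334 billion.
ΔM = M₂ − M₁ = 232.6334 − 1078.0468 = -845.4134 billion.

-845 billion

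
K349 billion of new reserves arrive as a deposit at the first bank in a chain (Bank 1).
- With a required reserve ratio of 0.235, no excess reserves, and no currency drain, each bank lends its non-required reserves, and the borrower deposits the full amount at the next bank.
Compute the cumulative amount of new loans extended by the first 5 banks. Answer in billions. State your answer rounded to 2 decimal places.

K838.44 billion

Bank i lends (1 − rr)^i of the original deposit: Bank 1 lends 349·0.7650 = 266.9850, Bank 2 lends 349·0.7650² ≈ 204.2435, and so on.
Summing a geometric series: total = 349·[0.7650·(1 − 0.7650^5) / (1 − 0.7650)] ≈ 838.4425 billion.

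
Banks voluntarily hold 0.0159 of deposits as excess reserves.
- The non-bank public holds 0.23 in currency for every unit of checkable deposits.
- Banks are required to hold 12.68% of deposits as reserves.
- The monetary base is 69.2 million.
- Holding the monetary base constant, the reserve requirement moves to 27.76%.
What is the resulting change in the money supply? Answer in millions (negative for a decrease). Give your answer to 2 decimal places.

-65.79 million

Initially m₁ = (1 + 0.23) / (0.1268 + 0.0159 + 0.23) ≈ 3.30024, so M₁ = 3.30024 × 69.2 ≈ 228.3766 million.
After the change m₂ = (1 + 0.23) / (0.2776 + 0.0159 + 0.23) ≈ 2.34957, so M₂ = 2.34957 × 69.2 ≈ 162.5902 million.
ΔM = M₂ − M₁ = 162.5902 − 228.3766 = -65.7864 million.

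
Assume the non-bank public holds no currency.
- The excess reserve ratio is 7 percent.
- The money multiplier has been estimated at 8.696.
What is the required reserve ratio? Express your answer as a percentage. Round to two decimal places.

Using m = 8.696. Since m = (1 + c)/(c + rr + e), the denominator satisfies c + rr + e = (1 + c)/m = (1 + 0) / 8.696 ≈ 0.114995.
With c = 0 and e = 0.07, the required reserve ratio is 0.114995 − 0 − 0.07 = 0.044995.

4.50%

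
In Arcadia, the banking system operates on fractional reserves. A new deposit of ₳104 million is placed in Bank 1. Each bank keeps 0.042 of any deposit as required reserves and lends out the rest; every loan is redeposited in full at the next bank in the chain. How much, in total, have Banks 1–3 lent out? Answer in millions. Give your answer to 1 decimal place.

Bank i lends (1 − rr)^i of the original deposit: Bank 1 lends 104·0.9580 = 99.6320, Bank 2 lends 104·0.9580² ≈ 95.4475, and so on.
Summing a geometric series: total = 104·[0.9580·(1 − 0.9580^3) / (1 − 0.9580)] ≈ 286.5181 million.

₳286.5 million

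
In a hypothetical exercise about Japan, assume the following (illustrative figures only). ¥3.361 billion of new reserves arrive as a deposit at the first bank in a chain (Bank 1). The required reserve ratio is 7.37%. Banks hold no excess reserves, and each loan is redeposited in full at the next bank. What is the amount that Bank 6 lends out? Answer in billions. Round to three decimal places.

Each bank lends a fraction (1 − rr) = 0.9263 of the deposit it receives, so Bank 6 receives 3.361·0.9263^5 and lends 3.361·0.9263^6 ≈ 2.1231 billion.

¥2.123 billion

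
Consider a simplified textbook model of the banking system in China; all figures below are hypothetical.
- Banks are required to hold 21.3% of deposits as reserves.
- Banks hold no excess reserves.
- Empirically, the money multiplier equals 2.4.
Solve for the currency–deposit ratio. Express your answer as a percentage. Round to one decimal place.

34.9%

Using m = 2.4. From m = (1 + c)/(c + rr + e), rearranging gives 1 + c = m·(c + rr + e), so c·(1 − m) = m·(rr + e) − 1.
Hence c = [m·(rr + e) − 1]/(1 − m) = [2.4 × (0.213 + 0) − 1] / (1 − 2.4) ≈ 0.349143.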